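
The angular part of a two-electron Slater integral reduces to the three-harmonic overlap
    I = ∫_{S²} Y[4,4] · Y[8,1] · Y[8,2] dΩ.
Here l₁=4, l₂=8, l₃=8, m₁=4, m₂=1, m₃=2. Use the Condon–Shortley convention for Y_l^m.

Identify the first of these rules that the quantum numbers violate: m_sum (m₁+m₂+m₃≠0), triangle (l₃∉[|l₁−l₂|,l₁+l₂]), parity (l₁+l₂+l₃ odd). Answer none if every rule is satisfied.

Σmᵢ = 7  ✗
l₃∈[|l₁−l₂|,l₁+l₂]=[4,12], have l₃=8
Σlᵢ = 20 ⇒ even

m_sum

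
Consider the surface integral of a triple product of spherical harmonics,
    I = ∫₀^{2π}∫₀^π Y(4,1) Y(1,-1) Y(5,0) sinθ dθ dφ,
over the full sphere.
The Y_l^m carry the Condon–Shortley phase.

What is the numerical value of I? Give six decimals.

m-sum 0 ✓  L=10 even ✓  3≤5≤5 ✓
Π(2lᵢ+1) = 9×3×11 = 297
triangle coeff Δ(4,1,5) = 1/495
Σ_t [0,0]: t=0:+1/576 = 1/576
(3j)²=5/99 [(4 1 5; 0 0 0)], sign=-1
Σ_t [0,0]: t=0:+1/1440 = 1/1440
(3j)²=2/99 [(4 1 5; 1 -1 0)], sign=-1
⇒ 4πI² = 10/33
I = (+1)√(10/33/(4π)) = 0.15528807

0.155288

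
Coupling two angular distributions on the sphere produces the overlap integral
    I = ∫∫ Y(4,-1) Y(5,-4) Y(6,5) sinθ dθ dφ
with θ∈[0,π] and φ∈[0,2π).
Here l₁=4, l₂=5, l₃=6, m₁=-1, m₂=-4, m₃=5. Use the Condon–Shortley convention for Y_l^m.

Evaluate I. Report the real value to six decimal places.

l₁+l₂+l₃=15 is odd: 3j(l;000)=0 ⇒ I=0

0.000000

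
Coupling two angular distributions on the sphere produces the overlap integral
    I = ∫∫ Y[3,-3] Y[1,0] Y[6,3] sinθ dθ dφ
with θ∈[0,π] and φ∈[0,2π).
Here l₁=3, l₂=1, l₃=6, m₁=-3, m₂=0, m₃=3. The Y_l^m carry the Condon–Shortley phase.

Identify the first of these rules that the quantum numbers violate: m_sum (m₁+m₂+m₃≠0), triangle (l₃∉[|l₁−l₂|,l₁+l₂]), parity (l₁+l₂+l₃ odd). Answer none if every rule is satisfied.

azimuthal sum: -3 + 0 + 3 = 0  ✓
2 ≤ 6 ≤ 4 (triangle on l)  ✗
L = 3 + 1 + 6 = 10 (even)

triangle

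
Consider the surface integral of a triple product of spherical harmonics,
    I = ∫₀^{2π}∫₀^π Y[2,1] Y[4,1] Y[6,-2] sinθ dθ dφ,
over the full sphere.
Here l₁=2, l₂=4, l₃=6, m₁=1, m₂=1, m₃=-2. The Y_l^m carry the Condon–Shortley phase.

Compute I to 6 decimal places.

0.238034

m-sum 0 ✓  L=12 even ✓  2≤6≤6 ✓
Π(2lᵢ+1) = 5×9×13 = 585
triangle coeff Δ(2,4,6) = 1/6435
Σ_t [0,0]: t=0:+1/2304 = 1/2304
(3j)²=5/143 [(2 4 6; 0 0 0)], sign=+1
Σ_t [0,0]: t=0:+1/4320 = 1/4320
(3j)²=224/6435 [(2 4 6; 1 1 -2)], sign=+1
⇒ 4πI² = 1120/1573
I = (+1)√(1120/1573/(4π)) = 0.23803440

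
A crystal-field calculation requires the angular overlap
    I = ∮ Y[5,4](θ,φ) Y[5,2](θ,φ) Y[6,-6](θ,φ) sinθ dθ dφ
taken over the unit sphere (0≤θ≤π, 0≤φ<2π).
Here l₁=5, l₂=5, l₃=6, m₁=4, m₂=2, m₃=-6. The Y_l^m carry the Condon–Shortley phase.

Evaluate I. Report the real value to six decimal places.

-0.161540

Checks pass: Σm=0; 16 even; l₃=6∈[0,10].
(2·5+1)(2·5+1)(2·6+1) = 1573
Δ: 4! 6! 6! / 17! → 1/28588560
sum: t=0:+1/345600 t=1:−1/13824 t=2:+1/5184 t=3:−1/13824 t=4:+1/345600 = 7/129600
3j²(5 5 6; 0 0 0) = Δ·Π!·Σ² = 80/7293  (sign +1)
sum: t=1:−1/3110400 = -1/3110400
3j²(5 5 6; 4 2 -6) = Δ·Π!·Σ² = 21/1105  (sign -1)
combine: 4πI² = 1573·80/7293·21/1105 = 1232/3757
take √, sign -1: I = -0.16153991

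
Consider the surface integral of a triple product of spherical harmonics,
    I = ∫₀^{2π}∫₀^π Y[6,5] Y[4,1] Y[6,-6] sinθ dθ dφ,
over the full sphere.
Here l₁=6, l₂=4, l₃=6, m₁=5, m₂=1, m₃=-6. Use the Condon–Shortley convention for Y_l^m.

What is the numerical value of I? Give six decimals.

m-sum 0 ✓  L=16 even ✓  2≤6≤10 ✓
Π(2lᵢ+1) = 13×9×13 = 1521
triangle coeff Δ(6,4,6) = 1/15315300
Σ_t [0,4]: t=0:+1/829440 t=1:−1/25920 t=2:+1/9216 t=3:−1/25920 t=4:+1/829440 = 7/207360
(3j)²=28/2431 [(6 4 6; 0 0 0)], sign=+1
Σ_t [1,1]: t=1:−1/5806080 = -1/5806080
(3j)²=165/6188 [(6 4 6; 5 1 -6)], sign=-1
⇒ 4πI² = 135/289
I = (-1)√(135/289/(4π)) = -0.19280266

-0.192803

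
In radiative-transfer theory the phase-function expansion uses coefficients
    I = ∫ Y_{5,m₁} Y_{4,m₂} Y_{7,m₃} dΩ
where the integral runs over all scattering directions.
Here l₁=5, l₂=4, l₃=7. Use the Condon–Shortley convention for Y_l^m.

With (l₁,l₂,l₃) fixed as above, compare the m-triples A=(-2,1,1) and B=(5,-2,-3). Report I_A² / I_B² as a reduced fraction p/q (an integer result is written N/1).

Shared (l₁,l₂,l₃)=(5,4,7): N and (l;000)² cancel in I_A²/I_B².
A: Δ = 2!·8!·6!/17! = 1/6126120; Racah Σ t=0..2: t=0:+1/1209600 t=1:−1/69120 t=2:+1/51840 = 41/7257600; ⇒ 3j(5 4 7; -2 1 1)² = 1681/510510, sgn +1
B: Δ = 2!·8!·6!/17! = 1/6126120; Racah Σ t=0..0: t=0:+1/3870720 = 1/3870720; ⇒ 3j(5 4 7; 5 -2 -3)² = 675/136136, sgn +1
I_A²/I_B² = (1681/510510)/(675/136136) = 6724/10125

6724/10125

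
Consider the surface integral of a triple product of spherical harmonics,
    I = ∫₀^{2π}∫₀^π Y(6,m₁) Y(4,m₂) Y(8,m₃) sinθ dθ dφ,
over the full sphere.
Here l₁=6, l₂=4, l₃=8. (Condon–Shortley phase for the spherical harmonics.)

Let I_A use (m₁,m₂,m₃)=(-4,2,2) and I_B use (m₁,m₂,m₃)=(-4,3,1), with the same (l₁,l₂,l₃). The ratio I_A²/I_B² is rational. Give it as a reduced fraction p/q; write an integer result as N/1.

309136/153125

Shared (l₁,l₂,l₃)=(6,4,8): N and (l;000)² cancel in I_A²/I_B².
A: Δ = 2!·10!·6!/19! = 1/23279256; Racah Σ t=0..2: t=0:+1/5225472000 t=1:−1/43545600 t=2:+1/7741440 = 139/1306368000; ⇒ 3j(6 4 8; -4 2 2)² = 38642/2909907, sgn +1
B: Δ = 2!·10!·6!/19! = 1/23279256; Racah Σ t=1..2: t=1:−1/261273600 t=2:+1/19353600 = 1/20901888; ⇒ 3j(6 4 8; -4 3 1)² = 21875/3325608, sgn -1
I_A²/I_B² = (38642/2909907)/(21875/3325608) = 309136/153125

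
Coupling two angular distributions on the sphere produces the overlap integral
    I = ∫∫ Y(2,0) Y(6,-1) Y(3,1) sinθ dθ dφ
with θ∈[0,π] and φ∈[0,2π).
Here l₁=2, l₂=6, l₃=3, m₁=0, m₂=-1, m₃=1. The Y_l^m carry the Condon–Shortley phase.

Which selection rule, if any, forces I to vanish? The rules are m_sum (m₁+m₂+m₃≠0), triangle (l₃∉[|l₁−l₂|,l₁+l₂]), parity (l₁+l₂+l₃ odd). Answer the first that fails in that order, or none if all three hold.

m₁+m₂+m₃ = 0 − 1 + 1 = 0  ✓
triangle: |2−6|=4 ≤ l₃=3 ≤ 2+6=8  ✗
parity: l₁+l₂+l₃ = 11 is odd

triangle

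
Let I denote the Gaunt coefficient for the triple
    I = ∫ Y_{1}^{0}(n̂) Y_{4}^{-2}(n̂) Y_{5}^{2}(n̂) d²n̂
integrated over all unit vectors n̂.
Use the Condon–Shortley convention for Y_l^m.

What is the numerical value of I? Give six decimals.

0.225034

m-sum 0 ✓  L=10 even ✓  3≤5≤5 ✓
Π(2lᵢ+1) = 3×9×11 = 297
triangle coeff Δ(1,4,5) = 1/495
Σ_t [0,0]: t=0:+1/576 = 1/576
(3j)²=5/99 [(1 4 5; 0 0 0)], sign=-1
Σ_t [0,0]: t=0:+1/1440 = 1/1440
(3j)²=7/165 [(1 4 5; 0 -2 2)], sign=-1
⇒ 4πI² = 7/11
I = (+1)√(7/11/(4π)) = 0.22503380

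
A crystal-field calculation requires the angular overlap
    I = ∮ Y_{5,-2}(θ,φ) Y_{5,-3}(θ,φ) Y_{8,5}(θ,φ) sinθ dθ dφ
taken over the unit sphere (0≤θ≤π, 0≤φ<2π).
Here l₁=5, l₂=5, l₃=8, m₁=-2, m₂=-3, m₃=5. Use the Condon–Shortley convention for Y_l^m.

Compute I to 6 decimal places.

m-sum 0 ✓  L=18 even ✓  0≤8≤10 ✓
Π(2lᵢ+1) = 11×11×17 = 2057
triangle coeff Δ(5,5,8) = 1/37413090
Σ_t [0,2]: t=0:+1/1036800 t=1:−1/331776 t=2:+1/1036800 = -1/921600
(3j)²=490/46189 [(5 5 8; 0 0 0)], sign=-1
Σ_t [0,2]: t=0:+1/14515200 t=1:−1/7257600 t=2:+1/58060800 = -1/19353600
(3j)²=21/3230 [(5 5 8; -2 -3 5)], sign=+1
⇒ 4πI² = 11319/79781
I = (-1)√(11319/79781/(4π)) = -0.10625500

-0.106255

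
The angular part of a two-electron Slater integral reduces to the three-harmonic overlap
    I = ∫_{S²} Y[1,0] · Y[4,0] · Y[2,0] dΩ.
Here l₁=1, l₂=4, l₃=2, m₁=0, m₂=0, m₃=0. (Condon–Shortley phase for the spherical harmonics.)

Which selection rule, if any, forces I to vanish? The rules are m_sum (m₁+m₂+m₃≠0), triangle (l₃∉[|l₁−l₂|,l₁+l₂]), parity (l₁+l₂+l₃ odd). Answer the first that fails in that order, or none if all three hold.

Σmᵢ = 0  ✓
l₃∈[|l₁−l₂|,l₁+l₂]=[3,5], have l₃=2  ✗
Σlᵢ = 7 ⇒ odd

triangle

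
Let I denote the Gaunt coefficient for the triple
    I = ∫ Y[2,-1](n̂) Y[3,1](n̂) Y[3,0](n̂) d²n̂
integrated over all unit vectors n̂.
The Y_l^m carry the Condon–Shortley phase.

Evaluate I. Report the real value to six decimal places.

Rules hold: Σm=0, L=8 even, 1≤3≤5.
N = 5·7·7 = 245
Δ = 2!·2!·4!/9! = 1/3780
Racah Σ t=0..2: t=0:+1/24 t=1:−1/4 t=2:+1/24 = -1/6
⇒ 3j(2 3 3; 0 0 0)² = 4/105, sgn +1
Racah Σ t=1..2: t=1:−1/12 t=2:+1/8 = 1/24
⇒ 3j(2 3 3; -1 1 0)² = 1/210, sgn -1
4πI² = N·(3j₀)²·(3jₘ)² = 2/45
I = -1·√(0.0444444/4π) = -0.05947080

-0.059471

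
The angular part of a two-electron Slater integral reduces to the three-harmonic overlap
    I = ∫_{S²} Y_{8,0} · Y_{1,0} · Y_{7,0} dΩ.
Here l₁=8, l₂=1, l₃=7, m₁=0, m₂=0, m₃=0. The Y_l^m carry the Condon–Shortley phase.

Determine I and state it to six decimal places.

Checks pass: Σm=0; 16 even; l₃=7∈[7,9].
(2·8+1)(2·1+1)(2·7+1) = 765
Δ: 2! 14! 0! / 17! → 1/2040
sum: t=1:−1/25401600 = -1/25401600
3j²(8 1 7; 0 0 0) = Δ·Π!·Σ² = 8/255  (sign +1)
(m-triple is (0,0,0) — same symbol as above.)
combine: 4πI² = 765·8/255·8/255 = 64/85
take √, sign +1: I = 0.24477981

0.244780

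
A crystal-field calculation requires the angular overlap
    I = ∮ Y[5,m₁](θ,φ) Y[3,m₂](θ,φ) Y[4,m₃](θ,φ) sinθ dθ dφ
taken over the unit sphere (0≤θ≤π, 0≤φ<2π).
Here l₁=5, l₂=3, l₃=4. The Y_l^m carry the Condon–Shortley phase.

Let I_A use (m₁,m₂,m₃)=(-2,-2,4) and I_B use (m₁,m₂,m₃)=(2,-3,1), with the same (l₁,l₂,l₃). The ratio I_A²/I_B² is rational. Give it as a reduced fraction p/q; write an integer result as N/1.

28/75

l's match ⇒ only the (l;m) 3-j factors differ between A and B.
A: triangle coeff Δ(5,3,4) = 1/180180; Σ_t [1,1]: t=1:−1/8640 = -1/8640; (3j)²=14/1287 [(5 3 4; -2 -2 4)], sign=-1
B: triangle coeff Δ(5,3,4) = 1/180180; Σ_t [0,0]: t=0:+1/1728 = 1/1728; (3j)²=25/858 [(5 3 4; 2 -3 1)], sign=-1
I_A²/I_B² = (14/1287)/(25/858) = 28/75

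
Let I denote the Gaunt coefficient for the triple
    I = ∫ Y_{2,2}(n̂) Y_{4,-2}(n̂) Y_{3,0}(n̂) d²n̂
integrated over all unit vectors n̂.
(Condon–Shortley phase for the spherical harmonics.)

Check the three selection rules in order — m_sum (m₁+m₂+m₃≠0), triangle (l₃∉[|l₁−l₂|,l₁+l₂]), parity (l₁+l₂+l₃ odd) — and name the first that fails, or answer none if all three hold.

azimuthal sum: 2 − 2 + 0 = 0  ✓
2 ≤ 3 ≤ 6 (triangle on l)  ✓
L = 2 + 4 + 3 = 9 (odd)  ✗

parity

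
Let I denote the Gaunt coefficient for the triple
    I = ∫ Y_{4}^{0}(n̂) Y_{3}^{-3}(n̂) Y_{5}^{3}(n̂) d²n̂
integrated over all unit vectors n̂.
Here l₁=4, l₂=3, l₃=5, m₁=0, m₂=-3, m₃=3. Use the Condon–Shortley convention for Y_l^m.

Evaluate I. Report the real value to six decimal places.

Checks pass: Σm=0; 12 even; l₃=5∈[1,7].
(2·4+1)(2·3+1)(2·5+1) = 693
Δ: 2! 6! 4! / 13! → 1/180180
sum: t=0:+1/576 t=1:−1/144 t=2:+1/576 = -1/288
3j²(4 3 5; 0 0 0) = Δ·Π!·Σ² = 20/1001  (sign +1)
sum: t=0:+1/2304 = 1/2304
3j²(4 3 5; 0 -3 3) = Δ·Π!·Σ² = 5/143  (sign +1)
combine: 4πI² = 693·20/1001·5/143 = 900/1859
take √, sign +1: I = 0.19628026

0.196280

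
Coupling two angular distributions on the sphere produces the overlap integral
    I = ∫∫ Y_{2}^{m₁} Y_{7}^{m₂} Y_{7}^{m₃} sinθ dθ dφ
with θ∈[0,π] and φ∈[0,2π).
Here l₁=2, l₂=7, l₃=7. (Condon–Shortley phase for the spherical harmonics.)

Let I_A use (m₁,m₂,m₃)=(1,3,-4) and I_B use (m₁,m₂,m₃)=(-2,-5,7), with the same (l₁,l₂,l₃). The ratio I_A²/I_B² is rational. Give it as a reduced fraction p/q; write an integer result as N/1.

Shared (l₁,l₂,l₃)=(2,7,7): N and (l;000)² cancel in I_A²/I_B².
A: Δ = 2!·2!·12!/17! = 1/185640; Racah Σ t=0..1: t=0:+1/14515200 t=1:−1/4354560 = -1/6220800; ⇒ 3j(2 7 7; 1 3 -4)² = 77/4420, sgn +1
B: Δ = 2!·2!·12!/17! = 1/185640; Racah Σ t=2..2: t=2:+1/1916006400 = 1/1916006400; ⇒ 3j(2 7 7; -2 -5 7)² = 1/340, sgn +1
I_A²/I_B² = (77/4420)/(1/340) = 77/13

77/13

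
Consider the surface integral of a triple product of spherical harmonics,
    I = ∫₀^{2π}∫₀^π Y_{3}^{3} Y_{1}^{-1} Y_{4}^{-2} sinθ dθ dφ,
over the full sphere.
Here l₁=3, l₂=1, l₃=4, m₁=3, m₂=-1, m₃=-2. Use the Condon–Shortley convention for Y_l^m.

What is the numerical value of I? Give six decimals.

m-sum 0 ✓  L=8 even ✓  2≤4≤4 ✓
Π(2lᵢ+1) = 7×3×9 = 189
triangle coeff Δ(3,1,4) = 1/252
Σ_t [0,0]: t=0:+1/36 = 1/36
(3j)²=4/63 [(3 1 4; 0 0 0)], sign=+1
Σ_t [0,0]: t=0:+1/1440 = 1/1440
(3j)²=1/252 [(3 1 4; 3 -1 -2)], sign=+1
⇒ 4πI² = 1/21
I = (+1)√(1/21/(4π)) = 0.06155813

0.061558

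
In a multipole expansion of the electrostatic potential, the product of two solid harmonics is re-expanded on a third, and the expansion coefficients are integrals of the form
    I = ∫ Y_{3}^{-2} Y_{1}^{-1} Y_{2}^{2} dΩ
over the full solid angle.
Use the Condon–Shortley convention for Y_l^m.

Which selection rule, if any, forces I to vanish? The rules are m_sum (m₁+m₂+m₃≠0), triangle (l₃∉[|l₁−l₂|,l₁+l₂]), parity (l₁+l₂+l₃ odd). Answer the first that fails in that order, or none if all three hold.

azimuthal sum: -2 − 1 + 2 = -1  ✗
2 ≤ 2 ≤ 4 (triangle on l)
L = 3 + 1 + 2 = 6 (even)

m_sum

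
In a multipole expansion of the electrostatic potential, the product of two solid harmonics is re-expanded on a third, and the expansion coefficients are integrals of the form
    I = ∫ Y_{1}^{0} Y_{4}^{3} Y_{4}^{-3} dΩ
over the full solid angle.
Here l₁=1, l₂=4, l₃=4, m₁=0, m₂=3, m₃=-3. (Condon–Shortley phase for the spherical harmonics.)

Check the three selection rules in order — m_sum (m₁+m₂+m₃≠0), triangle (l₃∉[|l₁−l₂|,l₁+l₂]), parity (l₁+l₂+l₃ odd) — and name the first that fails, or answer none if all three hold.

parity

azimuthal sum: 0 + 3 − 3 = 0  ✓
3 ≤ 4 ≤ 5 (triangle on l)  ✓
L = 1 + 4 + 4 = 9 (odd)  ✗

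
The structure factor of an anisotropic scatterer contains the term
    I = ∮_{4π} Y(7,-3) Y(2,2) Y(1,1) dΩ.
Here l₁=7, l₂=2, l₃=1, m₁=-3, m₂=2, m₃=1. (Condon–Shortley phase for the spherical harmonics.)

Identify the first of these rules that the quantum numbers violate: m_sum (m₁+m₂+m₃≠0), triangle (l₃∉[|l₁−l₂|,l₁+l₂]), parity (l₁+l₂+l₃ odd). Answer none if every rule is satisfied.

azimuthal sum: -3 + 2 + 1 = 0  ✓
5 ≤ 1 ≤ 9 (triangle on l)  ✗
L = 7 + 2 + 1 = 10 (even)

triangle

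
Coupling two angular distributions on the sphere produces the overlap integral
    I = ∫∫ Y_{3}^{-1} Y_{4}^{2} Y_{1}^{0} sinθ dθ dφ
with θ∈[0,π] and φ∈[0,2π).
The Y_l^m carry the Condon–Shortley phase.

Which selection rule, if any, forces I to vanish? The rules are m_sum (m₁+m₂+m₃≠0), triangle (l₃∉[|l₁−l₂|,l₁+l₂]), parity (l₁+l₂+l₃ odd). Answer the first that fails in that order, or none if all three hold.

m₁+m₂+m₃ = -1 + 2 + 0 = 1  ✗
triangle: |3−4|=1 ≤ l₃=1 ≤ 3+4=7
parity: l₁+l₂+l₃ = 8 is even

m_sum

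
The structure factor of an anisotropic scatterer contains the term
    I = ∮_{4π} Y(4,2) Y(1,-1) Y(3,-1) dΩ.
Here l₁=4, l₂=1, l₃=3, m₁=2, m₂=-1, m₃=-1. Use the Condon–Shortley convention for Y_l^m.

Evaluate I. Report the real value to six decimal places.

0.238414

Rules hold: Σm=0, L=8 even, 3≤3≤5.
N = 9·3·7 = 189
Δ = 2!·6!·0!/9! = 1/252
Racah Σ t=1..1: t=1:−1/36 = -1/36
⇒ 3j(4 1 3; 0 0 0)² = 4/63, sgn +1
Racah Σ t=0..0: t=0:+1/96 = 1/96
⇒ 3j(4 1 3; 2 -1 -1)² = 5/84, sgn +1
4πI² = N·(3j₀)²·(3jₘ)² = 5/7
I = +1·√(0.714286/4π) = 0.23841361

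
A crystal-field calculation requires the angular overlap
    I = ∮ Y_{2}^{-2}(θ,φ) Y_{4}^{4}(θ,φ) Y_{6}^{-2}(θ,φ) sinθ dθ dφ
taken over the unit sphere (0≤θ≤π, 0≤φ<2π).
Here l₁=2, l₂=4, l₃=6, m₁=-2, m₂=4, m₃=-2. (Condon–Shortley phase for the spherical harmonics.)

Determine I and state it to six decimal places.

m-sum 0 ✓  L=12 even ✓  2≤6≤6 ✓
Π(2lᵢ+1) = 5×9×13 = 585
triangle coeff Δ(2,4,6) = 1/6435
Σ_t [0,0]: t=0:+1/2304 = 1/2304
(3j)²=5/143 [(2 4 6; 0 0 0)], sign=+1
Σ_t [0,0]: t=0:+1/967680 = 1/967680
(3j)²=1/6435 [(2 4 6; -2 4 -2)], sign=+1
⇒ 4πI² = 5/1573
I = (+1)√(5/1573/(4π)) = 0.01590434

0.015904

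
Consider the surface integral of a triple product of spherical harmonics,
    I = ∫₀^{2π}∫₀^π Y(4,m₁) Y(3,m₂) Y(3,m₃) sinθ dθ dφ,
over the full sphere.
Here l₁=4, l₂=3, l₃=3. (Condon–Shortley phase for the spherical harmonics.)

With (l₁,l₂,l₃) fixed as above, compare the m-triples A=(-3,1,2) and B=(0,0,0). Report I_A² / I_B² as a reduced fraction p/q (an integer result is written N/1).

7/18

Same 4,3,3: normalisation and zero-m 3j drop out of the ratio.
A: Δ: 4! 4! 2! / 11! → 1/34650; sum: t=3:−1/144 t=4:+1/288 = -1/288; 3j²(4 3 3; -3 1 2) = Δ·Π!·Σ² = 1/99  (sign +1)
B: Δ: 4! 4! 2! / 11! → 1/34650; sum: t=1:−1/72 t=2:+1/16 t=3:−1/72 = 5/144; 3j²(4 3 3; 0 0 0) = Δ·Π!·Σ² = 2/77  (sign -1)
I_A²/I_B² = (1/99)/(2/77) = 7/18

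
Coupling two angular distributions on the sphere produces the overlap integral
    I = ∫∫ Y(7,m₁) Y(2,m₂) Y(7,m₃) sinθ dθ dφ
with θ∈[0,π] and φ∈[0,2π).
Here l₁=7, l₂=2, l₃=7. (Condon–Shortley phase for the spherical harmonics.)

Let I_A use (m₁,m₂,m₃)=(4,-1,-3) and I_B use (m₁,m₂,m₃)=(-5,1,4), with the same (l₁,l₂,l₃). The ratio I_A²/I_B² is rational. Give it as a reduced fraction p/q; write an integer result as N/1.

Shared (l₁,l₂,l₃)=(7,2,7): N and (l;000)² cancel in I_A²/I_B².
A: Δ = 2!·12!·2!/17! = 1/185640; Racah Σ t=0..1: t=0:+1/4354560 t=1:−1/14515200 = 1/6220800; ⇒ 3j(7 2 7; 4 -1 -3)² = 77/4420, sgn +1
B: Δ = 2!·12!·2!/17! = 1/185640; Racah Σ t=1..2: t=1:−1/79833600 t=2:+1/14515200 = 1/17740800; ⇒ 3j(7 2 7; -5 1 4)² = 729/30940, sgn -1
I_A²/I_B² = (77/4420)/(729/30940) = 539/729

539/729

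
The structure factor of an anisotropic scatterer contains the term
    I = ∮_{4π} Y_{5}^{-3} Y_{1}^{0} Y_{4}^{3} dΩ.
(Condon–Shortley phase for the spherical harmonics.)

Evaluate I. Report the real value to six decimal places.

-0.196426

m-sum 0 ✓  L=10 even ✓  4≤4≤6 ✓
Π(2lᵢ+1) = 11×3×9 = 297
triangle coeff Δ(5,1,4) = 1/495
Σ_t [1,1]: t=1:−1/576 = -1/576
(3j)²=5/99 [(5 1 4; 0 0 0)], sign=-1
Σ_t [1,1]: t=1:−1/5040 = -1/5040
(3j)²=16/495 [(5 1 4; -3 0 3)], sign=+1
⇒ 4πI² = 16/33
I = (-1)√(16/33/(4π)) = -0.19642560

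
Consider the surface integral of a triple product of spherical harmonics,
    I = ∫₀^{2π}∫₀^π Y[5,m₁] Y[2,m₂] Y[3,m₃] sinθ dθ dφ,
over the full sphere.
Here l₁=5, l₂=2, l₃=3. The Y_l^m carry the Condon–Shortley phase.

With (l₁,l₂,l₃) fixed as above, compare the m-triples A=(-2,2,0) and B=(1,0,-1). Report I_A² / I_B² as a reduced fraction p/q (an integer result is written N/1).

7/18

Shared (l₁,l₂,l₃)=(5,2,3): N and (l;000)² cancel in I_A²/I_B².
A: Δ = 4!·6!·0!/11! = 1/2310; Racah Σ t=4..4: t=4:+1/864 = 1/864; ⇒ 3j(5 2 3; -2 2 0)² = 1/66, sgn -1
B: Δ = 4!·6!·0!/11! = 1/2310; Racah Σ t=2..2: t=2:+1/192 = 1/192; ⇒ 3j(5 2 3; 1 0 -1)² = 3/77, sgn +1
I_A²/I_B² = (1/66)/(3/77) = 7/18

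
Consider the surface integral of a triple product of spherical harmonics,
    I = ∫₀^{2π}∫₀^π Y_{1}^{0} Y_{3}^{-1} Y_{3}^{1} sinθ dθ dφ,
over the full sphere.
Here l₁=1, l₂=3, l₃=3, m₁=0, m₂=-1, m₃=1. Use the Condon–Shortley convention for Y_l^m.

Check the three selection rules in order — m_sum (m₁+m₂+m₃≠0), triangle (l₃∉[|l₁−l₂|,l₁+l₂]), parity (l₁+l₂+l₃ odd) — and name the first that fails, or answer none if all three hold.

Σmᵢ = 0  ✓
l₃∈[|l₁−l₂|,l₁+l₂]=[2,4], have l₃=3  ✓
Σlᵢ = 7 ⇒ odd  ✗

parity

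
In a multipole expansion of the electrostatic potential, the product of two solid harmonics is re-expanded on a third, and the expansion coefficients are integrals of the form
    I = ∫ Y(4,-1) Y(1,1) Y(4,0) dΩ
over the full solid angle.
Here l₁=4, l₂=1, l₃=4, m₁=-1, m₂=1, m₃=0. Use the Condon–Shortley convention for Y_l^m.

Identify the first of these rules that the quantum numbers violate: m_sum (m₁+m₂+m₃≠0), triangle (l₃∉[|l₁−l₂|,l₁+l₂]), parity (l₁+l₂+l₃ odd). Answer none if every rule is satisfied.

Σmᵢ = 0  ✓
l₃∈[|l₁−l₂|,l₁+l₂]=[3,5], have l₃=4  ✓
Σlᵢ = 9 ⇒ odd  ✗

parity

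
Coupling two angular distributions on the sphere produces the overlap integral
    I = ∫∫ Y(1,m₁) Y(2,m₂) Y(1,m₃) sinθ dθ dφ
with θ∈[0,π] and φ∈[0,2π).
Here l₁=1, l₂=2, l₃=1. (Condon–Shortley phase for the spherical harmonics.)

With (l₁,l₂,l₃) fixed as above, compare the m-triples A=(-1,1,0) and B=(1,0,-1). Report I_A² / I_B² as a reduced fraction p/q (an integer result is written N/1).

Shared (l₁,l₂,l₃)=(1,2,1): N and (l;000)² cancel in I_A²/I_B².
A: Δ = 2!·0!·2!/5! = 1/30; Racah Σ t=2..2: t=2:+1/2 = 1/2; ⇒ 3j(1 2 1; -1 1 0)² = 1/10, sgn -1
B: Δ = 2!·0!·2!/5! = 1/30; Racah Σ t=0..0: t=0:+1/4 = 1/4; ⇒ 3j(1 2 1; 1 0 -1)² = 1/30, sgn +1
I_A²/I_B² = (1/10)/(1/30) = 3/1

3/1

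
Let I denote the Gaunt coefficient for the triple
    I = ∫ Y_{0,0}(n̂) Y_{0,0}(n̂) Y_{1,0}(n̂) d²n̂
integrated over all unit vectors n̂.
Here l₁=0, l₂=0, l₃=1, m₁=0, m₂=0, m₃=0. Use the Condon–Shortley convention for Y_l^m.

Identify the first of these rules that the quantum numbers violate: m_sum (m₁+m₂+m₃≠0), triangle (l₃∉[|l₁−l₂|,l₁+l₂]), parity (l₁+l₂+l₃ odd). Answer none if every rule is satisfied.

azimuthal sum: 0 + 0 + 0 = 0  ✓
0 ≤ 1 ≤ 0 (triangle on l)  ✗
L = 0 + 0 + 1 = 1 (odd)

triangle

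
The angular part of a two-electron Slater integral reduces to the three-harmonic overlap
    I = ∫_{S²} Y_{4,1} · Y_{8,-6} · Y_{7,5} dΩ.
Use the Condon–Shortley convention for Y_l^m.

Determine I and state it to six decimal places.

0.000000

L=19 odd ⇒ parity kills the (l;000) factor ⇒ I = 0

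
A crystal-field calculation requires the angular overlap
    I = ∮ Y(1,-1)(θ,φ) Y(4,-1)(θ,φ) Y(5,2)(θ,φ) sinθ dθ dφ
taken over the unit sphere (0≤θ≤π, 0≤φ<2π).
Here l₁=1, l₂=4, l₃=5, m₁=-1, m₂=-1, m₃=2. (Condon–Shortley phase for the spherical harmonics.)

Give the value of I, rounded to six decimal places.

0.225034

Checks pass: Σm=0; 10 even; l₃=5∈[3,5].
(2·1+1)(2·4+1)(2·5+1) = 297
Δ: 0! 2! 8! / 11! → 1/495
sum: t=0:+1/576 = 1/576
3j²(1 4 5; 0 0 0) = Δ·Π!·Σ² = 5/99  (sign -1)
sum: t=0:+1/1440 = 1/1440
3j²(1 4 5; -1 -1 2) = Δ·Π!·Σ² = 7/165  (sign -1)
combine: 4πI² = 297·5/99·7/165 = 7/11
take √, sign +1: I = 0.22503380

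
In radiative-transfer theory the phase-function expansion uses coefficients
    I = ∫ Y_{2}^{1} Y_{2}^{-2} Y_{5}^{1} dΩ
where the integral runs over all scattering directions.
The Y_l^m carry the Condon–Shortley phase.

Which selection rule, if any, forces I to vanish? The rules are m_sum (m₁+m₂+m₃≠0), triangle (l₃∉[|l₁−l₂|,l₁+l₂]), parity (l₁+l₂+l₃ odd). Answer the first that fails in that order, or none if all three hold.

triangle

azimuthal sum: 1 − 2 + 1 = 0  ✓
0 ≤ 5 ≤ 4 (triangle on l)  ✗
L = 2 + 2 + 5 = 9 (odd)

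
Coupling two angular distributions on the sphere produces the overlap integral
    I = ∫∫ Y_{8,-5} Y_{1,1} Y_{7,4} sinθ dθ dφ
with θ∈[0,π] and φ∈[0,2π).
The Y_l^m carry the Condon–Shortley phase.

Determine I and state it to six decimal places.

m-sum 0 ✓  L=16 even ✓  7≤7≤9 ✓
Π(2lᵢ+1) = 17×3×15 = 765
triangle coeff Δ(8,1,7) = 1/2040
Σ_t [1,1]: t=1:−1/25401600 = -1/25401600
(3j)²=8/255 [(8 1 7; 0 0 0)], sign=+1
Σ_t [2,2]: t=2:+1/479001600 = 1/479001600
(3j)²=13/340 [(8 1 7; -5 1 4)], sign=-1
⇒ 4πI² = 78/85
I = (-1)√(78/85/(4π)) = -0.27022959

-0.270230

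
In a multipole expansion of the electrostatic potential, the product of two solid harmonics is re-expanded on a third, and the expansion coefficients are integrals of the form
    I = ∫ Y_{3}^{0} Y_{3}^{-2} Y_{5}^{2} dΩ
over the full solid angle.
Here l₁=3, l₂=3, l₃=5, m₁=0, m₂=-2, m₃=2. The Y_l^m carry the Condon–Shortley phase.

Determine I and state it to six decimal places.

0.000000

Σlᵢ=11 odd — θ-integrand is odd under cosθ→−cosθ; I=0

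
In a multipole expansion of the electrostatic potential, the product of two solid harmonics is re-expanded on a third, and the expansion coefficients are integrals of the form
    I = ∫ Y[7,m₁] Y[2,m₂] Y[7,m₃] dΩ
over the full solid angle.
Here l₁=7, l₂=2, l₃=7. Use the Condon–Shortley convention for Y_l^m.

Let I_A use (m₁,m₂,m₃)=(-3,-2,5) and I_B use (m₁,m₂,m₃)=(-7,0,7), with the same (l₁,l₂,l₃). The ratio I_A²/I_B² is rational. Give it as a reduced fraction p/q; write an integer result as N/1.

2376/8281

l's match ⇒ only the (l;m) 3-j factors differ between A and B.
A: triangle coeff Δ(7,2,7) = 1/185640; Σ_t [0,0]: t=0:+1/29030400 = 1/29030400; (3j)²=99/7735 [(7 2 7; -3 -2 5)], sign=+1
B: triangle coeff Δ(7,2,7) = 1/185640; Σ_t [2,2]: t=2:+1/1916006400 = 1/1916006400; (3j)²=91/2040 [(7 2 7; -7 0 7)], sign=+1
I_A²/I_B² = (99/7735)/(91/2040) = 2376/8281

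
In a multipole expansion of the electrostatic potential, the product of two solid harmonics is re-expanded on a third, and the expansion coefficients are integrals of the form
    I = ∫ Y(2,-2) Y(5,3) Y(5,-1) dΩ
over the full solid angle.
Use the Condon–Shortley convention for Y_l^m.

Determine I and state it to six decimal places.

0.171169

Rules hold: Σm=0, L=12 even, 3≤5≤7.
N = 5·11·11 = 605
Δ = 2!·2!·8!/13! = 1/38610
Racah Σ t=0..2: t=0:+1/2880 t=1:−1/576 t=2:+1/2880 = -1/960
⇒ 3j(2 5 5; 0 0 0)² = 10/429, sgn +1
Racah Σ t=2..2: t=2:+1/5760 = 1/5760
⇒ 3j(2 5 5; -2 3 -1)² = 56/2145, sgn +1
4πI² = N·(3j₀)²·(3jₘ)² = 560/1521
I = +1·√(0.368179/4π) = 0.17116875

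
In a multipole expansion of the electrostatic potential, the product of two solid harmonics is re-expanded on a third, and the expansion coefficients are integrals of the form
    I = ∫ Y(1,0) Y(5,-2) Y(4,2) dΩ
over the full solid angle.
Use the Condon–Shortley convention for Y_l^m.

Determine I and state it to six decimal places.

0.225034

m-sum 0 ✓  L=10 even ✓  4≤4≤6 ✓
Π(2lᵢ+1) = 3×11×9 = 297
triangle coeff Δ(1,5,4) = 1/495
Σ_t [1,1]: t=1:−1/576 = -1/576
(3j)²=5/99 [(1 5 4; 0 0 0)], sign=-1
Σ_t [1,1]: t=1:−1/1440 = -1/1440
(3j)²=7/165 [(1 5 4; 0 -2 2)], sign=-1
⇒ 4πI² = 7/11
I = (+1)√(7/11/(4π)) = 0.22503380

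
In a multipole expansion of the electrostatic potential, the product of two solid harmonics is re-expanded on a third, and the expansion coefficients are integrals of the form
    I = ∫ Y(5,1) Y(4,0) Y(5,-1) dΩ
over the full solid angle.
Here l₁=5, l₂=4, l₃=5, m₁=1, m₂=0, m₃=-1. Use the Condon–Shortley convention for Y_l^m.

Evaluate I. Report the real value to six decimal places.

-0.086798

Rules hold: Σm=0, L=14 even, 1≤5≤9.
N = 11·9·11 = 1089
Δ = 4!·6!·4!/15! = 1/3153150
Racah Σ t=0..4: t=0:+1/69120 t=1:−1/1728 t=2:+1/576 t=3:−1/1728 t=4:+1/69120 = 7/11520
⇒ 3j(5 4 5; 0 0 0)² = 2/143, sgn -1
Racah Σ t=0..4: t=0:+1/27648 t=1:−1/1296 t=2:+1/768 t=3:−1/4320 t=4:+1/414720 = 7/20736
⇒ 3j(5 4 5; 1 0 -1)² = 8/1287, sgn +1
4πI² = N·(3j₀)²·(3jₘ)² = 16/169
I = -1·√(0.0946746/4π) = -0.08679840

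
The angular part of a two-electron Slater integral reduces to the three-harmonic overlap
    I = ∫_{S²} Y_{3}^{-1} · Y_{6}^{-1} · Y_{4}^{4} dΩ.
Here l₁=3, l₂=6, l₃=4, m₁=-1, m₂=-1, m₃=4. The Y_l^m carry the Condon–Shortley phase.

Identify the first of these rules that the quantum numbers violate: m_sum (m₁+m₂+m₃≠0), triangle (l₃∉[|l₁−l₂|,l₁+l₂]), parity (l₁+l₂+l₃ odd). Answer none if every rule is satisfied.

m₁+m₂+m₃ = -1 − 1 + 4 = 2  ✗
triangle: |3−6|=3 ≤ l₃=4 ≤ 3+6=9
parity: l₁+l₂+l₃ = 13 is odd

m_sum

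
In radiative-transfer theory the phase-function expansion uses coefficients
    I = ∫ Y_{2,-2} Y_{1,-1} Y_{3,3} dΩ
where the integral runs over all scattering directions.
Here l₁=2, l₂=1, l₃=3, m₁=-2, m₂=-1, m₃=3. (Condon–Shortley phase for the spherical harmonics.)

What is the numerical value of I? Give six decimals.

-0.319865

m-sum 0 ✓  L=6 even ✓  1≤3≤3 ✓
Π(2lᵢ+1) = 5×3×7 = 105
triangle coeff Δ(2,1,3) = 1/105
Σ_t [0,0]: t=0:+1/4 = 1/4
(3j)²=3/35 [(2 1 3; 0 0 0)], sign=-1
Σ_t [0,0]: t=0:+1/48 = 1/48
(3j)²=1/7 [(2 1 3; -2 -1 3)], sign=+1
⇒ 4πI² = 9/7
I = (-1)√(9/7/(4π)) = -0.31986543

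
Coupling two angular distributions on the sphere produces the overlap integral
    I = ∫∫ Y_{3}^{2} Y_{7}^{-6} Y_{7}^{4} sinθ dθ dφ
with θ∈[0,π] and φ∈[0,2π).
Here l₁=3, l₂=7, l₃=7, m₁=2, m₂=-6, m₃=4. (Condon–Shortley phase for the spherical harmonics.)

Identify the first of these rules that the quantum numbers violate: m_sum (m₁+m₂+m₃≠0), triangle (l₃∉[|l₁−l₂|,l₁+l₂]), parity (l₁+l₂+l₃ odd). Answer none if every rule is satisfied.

m₁+m₂+m₃ = 2 − 6 + 4 = 0  ✓
triangle: |3−7|=4 ≤ l₃=7 ≤ 3+7=10  ✓
parity: l₁+l₂+l₃ = 17 is odd  ✗

parity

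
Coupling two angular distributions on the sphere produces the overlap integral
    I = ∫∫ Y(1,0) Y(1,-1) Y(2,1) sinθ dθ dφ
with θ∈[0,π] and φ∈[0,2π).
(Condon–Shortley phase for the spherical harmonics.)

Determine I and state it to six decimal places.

Checks pass: Σm=0; 4 even; l₃=2∈[0,2].
(2·1+1)(2·1+1)(2·2+1) = 45
Δ: 0! 2! 2! / 5! → 1/30
sum: t=0:+1/1 = 1/1
3j²(1 1 2; 0 0 0) = Δ·Π!·Σ² = 2/15  (sign +1)
sum: t=0:+1/2 = 1/2
3j²(1 1 2; 0 -1 1) = Δ·Π!·Σ² = 1/10  (sign -1)
combine: 4πI² = 45·2/15·1/10 = 3/5
take √, sign -1: I = -0.21850969

-0.218510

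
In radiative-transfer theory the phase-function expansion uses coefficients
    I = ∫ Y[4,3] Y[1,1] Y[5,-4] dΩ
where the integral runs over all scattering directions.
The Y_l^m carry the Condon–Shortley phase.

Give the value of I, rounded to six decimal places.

0.294638

m-sum 0 ✓  L=10 even ✓  3≤5≤5 ✓
Π(2lᵢ+1) = 9×3×11 = 297
triangle coeff Δ(4,1,5) = 1/495
Σ_t [0,0]: t=0:+1/576 = 1/576
(3j)²=5/99 [(4 1 5; 0 0 0)], sign=-1
Σ_t [0,0]: t=0:+1/10080 = 1/10080
(3j)²=4/55 [(4 1 5; 3 1 -4)], sign=-1
⇒ 4πI² = 12/11
I = (+1)√(12/11/(4π)) = 0.29463840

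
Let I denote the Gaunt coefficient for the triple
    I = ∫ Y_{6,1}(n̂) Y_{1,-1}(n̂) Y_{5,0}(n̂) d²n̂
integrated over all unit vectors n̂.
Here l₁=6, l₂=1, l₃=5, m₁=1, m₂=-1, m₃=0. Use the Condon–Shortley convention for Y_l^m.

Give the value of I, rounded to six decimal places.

Rules hold: Σm=0, L=12 even, 5≤5≤7.
N = 13·3·11 = 429
Δ = 2!·10!·0!/13! = 1/858
Racah Σ t=1..1: t=1:−1/14400 = -1/14400
⇒ 3j(6 1 5; 0 0 0)² = 6/143, sgn +1
Racah Σ t=0..0: t=0:+1/28800 = 1/28800
⇒ 3j(6 1 5; 1 -1 0)² = 7/286, sgn -1
4πI² = N·(3j₀)²·(3jₘ)² = 63/143
I = -1·√(0.440559/4π) = -0.18723944

-0.187239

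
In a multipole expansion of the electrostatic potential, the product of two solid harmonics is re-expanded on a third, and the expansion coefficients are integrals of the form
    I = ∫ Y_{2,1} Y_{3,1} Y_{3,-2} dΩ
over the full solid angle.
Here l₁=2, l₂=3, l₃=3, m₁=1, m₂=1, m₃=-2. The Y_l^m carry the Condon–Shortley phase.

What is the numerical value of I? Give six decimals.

0.162868

m-sum 0 ✓  L=8 even ✓  1≤3≤5 ✓
Π(2lᵢ+1) = 5×7×7 = 245
triangle coeff Δ(2,3,3) = 1/3780
Σ_t [0,2]: t=0:+1/24 t=1:−1/4 t=2:+1/24 = -1/6
(3j)²=4/105 [(2 3 3; 0 0 0)], sign=+1
Σ_t [0,1]: t=0:+1/48 t=1:−1/12 = -1/16
(3j)²=1/28 [(2 3 3; 1 1 -2)], sign=+1
⇒ 4πI² = 1/3
I = (+1)√(1/3/(4π)) = 0.16286750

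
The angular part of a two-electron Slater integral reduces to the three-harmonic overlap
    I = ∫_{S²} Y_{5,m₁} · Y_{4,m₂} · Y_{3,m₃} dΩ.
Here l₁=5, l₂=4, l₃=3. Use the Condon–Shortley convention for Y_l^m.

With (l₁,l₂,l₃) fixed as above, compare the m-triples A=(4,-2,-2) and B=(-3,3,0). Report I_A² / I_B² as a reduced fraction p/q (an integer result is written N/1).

Same 5,4,3: normalisation and zero-m 3j drop out of the ratio.
A: Δ: 6! 4! 2! / 13! → 1/180180; sum: t=0:+1/8640 t=1:−1/2880 = -1/4320; 3j²(5 4 3; 4 -2 -2) = Δ·Π!·Σ² = 8/429  (sign +1)
B: Δ: 6! 4! 2! / 13! → 1/180180; sum: t=5:−1/1440 t=6:+1/2880 = -1/2880; 3j²(5 4 3; -3 3 0) = Δ·Π!·Σ² = 7/715  (sign +1)
I_A²/I_B² = (8/429)/(7/715) = 40/21

40/21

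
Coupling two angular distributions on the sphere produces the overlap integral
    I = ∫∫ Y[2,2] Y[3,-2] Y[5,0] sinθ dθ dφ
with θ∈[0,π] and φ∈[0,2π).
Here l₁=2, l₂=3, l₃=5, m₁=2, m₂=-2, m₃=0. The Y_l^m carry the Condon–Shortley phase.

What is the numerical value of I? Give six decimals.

0.053579

Rules hold: Σm=0, L=10 even, 1≤5≤5.
N = 5·7·11 = 385
Δ = 0!·4!·6!/11! = 1/2310
Racah Σ t=0..0: t=0:+1/144 = 1/144
⇒ 3j(2 3 5; 0 0 0)² = 10/231, sgn -1
Racah Σ t=0..0: t=0:+1/2880 = 1/2880
⇒ 3j(2 3 5; 2 -2 0)² = 1/462, sgn -1
4πI² = N·(3j₀)²·(3jₘ)² = 25/693
I = +1·√(0.036075/4π) = 0.05357948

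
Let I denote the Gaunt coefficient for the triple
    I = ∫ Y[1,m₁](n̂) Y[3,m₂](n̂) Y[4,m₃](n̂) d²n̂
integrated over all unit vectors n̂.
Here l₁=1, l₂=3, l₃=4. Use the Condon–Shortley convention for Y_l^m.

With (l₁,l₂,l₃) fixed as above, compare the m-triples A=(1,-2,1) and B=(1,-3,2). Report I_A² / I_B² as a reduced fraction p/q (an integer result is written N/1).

l's match ⇒ only the (l;m) 3-j factors differ between A and B.
A: triangle coeff Δ(1,3,4) = 1/252; Σ_t [0,0]: t=0:+1/240 = 1/240; (3j)²=1/84 [(1 3 4; 1 -2 1)], sign=-1
B: triangle coeff Δ(1,3,4) = 1/252; Σ_t [0,0]: t=0:+1/1440 = 1/1440; (3j)²=1/252 [(1 3 4; 1 -3 2)], sign=+1
I_A²/I_B² = (1/84)/(1/252) = 3/1

3/1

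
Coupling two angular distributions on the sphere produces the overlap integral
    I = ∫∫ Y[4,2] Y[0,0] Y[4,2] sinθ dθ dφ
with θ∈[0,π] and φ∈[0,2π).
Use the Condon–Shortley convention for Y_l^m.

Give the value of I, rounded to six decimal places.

Σmᵢ = 4 ≠ 0, so the φ-integral vanishes; I = 0

0.000000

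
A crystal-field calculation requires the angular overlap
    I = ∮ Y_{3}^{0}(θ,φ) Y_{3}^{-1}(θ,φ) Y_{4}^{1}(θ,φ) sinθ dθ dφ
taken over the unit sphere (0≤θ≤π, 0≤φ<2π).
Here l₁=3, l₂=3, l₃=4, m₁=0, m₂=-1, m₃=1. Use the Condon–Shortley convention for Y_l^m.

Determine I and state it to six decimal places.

-0.099323

Checks pass: Σm=0; 10 even; l₃=4∈[0,6].
(2·3+1)(2·3+1)(2·4+1) = 441
Δ: 2! 4! 4! / 11! → 1/34650
sum: t=0:+1/72 t=1:−1/16 t=2:+1/72 = -5/144
3j²(3 3 4; 0 0 0) = Δ·Π!·Σ² = 2/77  (sign -1)
sum: t=0:+1/48 t=1:−1/24 t=2:+1/288 = -5/288
3j²(3 3 4; 0 -1 1) = Δ·Π!·Σ² = 5/462  (sign +1)
combine: 4πI² = 441·2/77·5/462 = 15/121
take √, sign -1: I = -0.09932258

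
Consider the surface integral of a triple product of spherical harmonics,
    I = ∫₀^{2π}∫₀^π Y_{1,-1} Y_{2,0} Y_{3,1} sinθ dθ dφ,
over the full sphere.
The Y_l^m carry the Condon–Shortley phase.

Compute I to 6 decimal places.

-0.202301

Rules hold: Σm=0, L=6 even, 1≤3≤3.
N = 3·5·7 = 105
Δ = 0!·2!·4!/7! = 1/105
Racah Σ t=0..0: t=0:+1/4 = 1/4
⇒ 3j(1 2 3; 0 0 0)² = 3/35, sgn -1
Racah Σ t=0..0: t=0:+1/8 = 1/8
⇒ 3j(1 2 3; -1 0 1)² = 2/35, sgn +1
4πI² = N·(3j₀)²·(3jₘ)² = 18/35
I = -1·√(0.514286/4π) = -0.20230066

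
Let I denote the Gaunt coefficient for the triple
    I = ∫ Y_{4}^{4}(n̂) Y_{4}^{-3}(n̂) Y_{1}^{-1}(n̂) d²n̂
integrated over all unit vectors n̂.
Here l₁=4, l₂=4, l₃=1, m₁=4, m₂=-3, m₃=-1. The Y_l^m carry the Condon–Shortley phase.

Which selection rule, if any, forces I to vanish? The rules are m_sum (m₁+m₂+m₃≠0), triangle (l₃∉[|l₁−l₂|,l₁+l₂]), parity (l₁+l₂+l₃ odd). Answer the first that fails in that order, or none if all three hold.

Σmᵢ = 0  ✓
l₃∈[|l₁−l₂|,l₁+l₂]=[0,8], have l₃=1  ✓
Σlᵢ = 9 ⇒ odd  ✗

parity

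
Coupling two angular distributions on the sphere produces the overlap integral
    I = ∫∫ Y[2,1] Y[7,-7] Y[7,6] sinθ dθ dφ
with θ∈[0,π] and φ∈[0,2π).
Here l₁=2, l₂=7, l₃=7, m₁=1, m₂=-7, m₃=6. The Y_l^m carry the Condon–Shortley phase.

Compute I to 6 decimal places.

Checks pass: Σm=0; 16 even; l₃=7∈[5,9].
(2·2+1)(2·7+1)(2·7+1) = 1125
Δ: 2! 2! 12! / 17! → 1/185640
sum: t=0:+1/2419200 t=1:−1/518400 t=2:+1/2419200 = -1/907200
3j²(2 7 7; 0 0 0) = Δ·Π!·Σ² = 56/3315  (sign +1)
sum: t=0:+1/958003200 = 1/958003200
3j²(2 7 7; 1 -7 6) = Δ·Π!·Σ² = 13/680  (sign -1)
combine: 4πI² = 1125·56/3315·13/680 = 105/289
take √, sign -1: I = -0.17003597

-0.170036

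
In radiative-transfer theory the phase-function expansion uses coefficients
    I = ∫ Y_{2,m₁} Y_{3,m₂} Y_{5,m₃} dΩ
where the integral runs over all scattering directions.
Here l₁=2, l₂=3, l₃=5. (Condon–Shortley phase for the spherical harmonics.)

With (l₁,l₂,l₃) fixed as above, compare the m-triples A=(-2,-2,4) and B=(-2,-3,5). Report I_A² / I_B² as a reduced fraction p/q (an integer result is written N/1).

l's match ⇒ only the (l;m) 3-j factors differ between A and B.
A: triangle coeff Δ(2,3,5) = 1/2310; Σ_t [0,0]: t=0:+1/2880 = 1/2880; (3j)²=3/55 [(2 3 5; -2 -2 4)], sign=-1
B: triangle coeff Δ(2,3,5) = 1/2310; Σ_t [0,0]: t=0:+1/17280 = 1/17280; (3j)²=1/11 [(2 3 5; -2 -3 5)], sign=+1
I_A²/I_B² = (3/55)/(1/11) = 3/5

3/5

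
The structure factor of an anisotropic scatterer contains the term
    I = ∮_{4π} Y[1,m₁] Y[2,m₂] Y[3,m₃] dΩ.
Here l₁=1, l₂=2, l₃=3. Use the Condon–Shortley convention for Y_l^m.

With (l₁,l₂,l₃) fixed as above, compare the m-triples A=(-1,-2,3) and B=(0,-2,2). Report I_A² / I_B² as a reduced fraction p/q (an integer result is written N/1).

Same 1,2,3: normalisation and zero-m 3j drop out of the ratio.
A: Δ: 0! 2! 4! / 7! → 1/105; sum: t=0:+1/48 = 1/48; 3j²(1 2 3; -1 -2 3) = Δ·Π!·Σ² = 1/7  (sign +1)
B: Δ: 0! 2! 4! / 7! → 1/105; sum: t=0:+1/24 = 1/24; 3j²(1 2 3; 0 -2 2) = Δ·Π!·Σ² = 1/21  (sign -1)
I_A²/I_B² = (1/7)/(1/21) = 3/1

3/1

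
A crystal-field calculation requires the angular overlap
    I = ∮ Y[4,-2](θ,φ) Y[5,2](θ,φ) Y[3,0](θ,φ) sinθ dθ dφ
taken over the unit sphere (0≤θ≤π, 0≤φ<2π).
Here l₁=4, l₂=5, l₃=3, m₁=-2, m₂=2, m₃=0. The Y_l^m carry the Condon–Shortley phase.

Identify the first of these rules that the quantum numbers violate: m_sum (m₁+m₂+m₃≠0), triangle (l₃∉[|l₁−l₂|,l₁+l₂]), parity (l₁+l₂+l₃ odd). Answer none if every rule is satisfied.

m₁+m₂+m₃ = -2 + 2 + 0 = 0  ✓
triangle: |4−5|=1 ≤ l₃=3 ≤ 4+5=9  ✓
parity: l₁+l₂+l₃ = 12 is even  ✓

none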